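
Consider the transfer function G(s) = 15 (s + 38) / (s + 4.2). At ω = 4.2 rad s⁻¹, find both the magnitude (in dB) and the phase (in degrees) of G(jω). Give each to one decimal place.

|G| = 39.7 dB, ∠G = -38.7°

|j4.2 + 38| = √(4.2² + 38²) = 38.23
|j4.2 + 4.2| = √(4.2² + 4.2²) = 5.94
|G(j4.2)| = 15 × 38.23 / 5.94 = 96.549
20 log₁₀(96.549) = 39.69 dB
∠(j4.2 + 38) = arctan(4.2/38) = 6.31°
∠(j4.2 + 4.2) = arctan(4.2/4.2) = 45.00°
∠G(j4.2) = 6.31° − 45.00° = -38.69°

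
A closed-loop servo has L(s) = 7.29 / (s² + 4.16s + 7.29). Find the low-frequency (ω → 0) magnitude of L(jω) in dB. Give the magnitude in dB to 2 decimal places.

L(0) = 7.29 / 7.29 = 1
20 log₁₀(1) = 0.000 dB

0.00 dB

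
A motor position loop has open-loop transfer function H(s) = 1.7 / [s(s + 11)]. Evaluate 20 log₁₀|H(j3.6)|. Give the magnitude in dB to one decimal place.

-27.8 dB

|j3.6 + 11| = √(3.6² + 11²) = 11.57
|j3.6| = 3.6
|H(j3.6)| = 1.7 / (11.57 × 3.6) = 0.0408
20 log₁₀(0.0408) = -27.79 dB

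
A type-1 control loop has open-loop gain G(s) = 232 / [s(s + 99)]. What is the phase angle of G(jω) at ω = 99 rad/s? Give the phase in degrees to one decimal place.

∠(j99 + 99) = arctan(99/99) = 45.00°
∠(j99) = 90.00°
∠G(j99) = − (45.00° + 90.00°) = -135.00°

-135.0°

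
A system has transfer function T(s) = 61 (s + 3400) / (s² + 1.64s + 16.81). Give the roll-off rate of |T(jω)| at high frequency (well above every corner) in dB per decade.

-20 dB/decade

With 1 zero and 2 poles, the high-frequency asymptotic slope is 20 × (1 − 2) = -20 dB/decade.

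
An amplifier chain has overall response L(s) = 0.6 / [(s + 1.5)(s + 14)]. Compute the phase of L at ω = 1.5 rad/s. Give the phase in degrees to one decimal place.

-51.1 deg

∠(j1.5 + 1.5) = arctan(1.5/1.5) = 45.00°
∠(j1.5 + 14) = arctan(1.5/14) = 6.12°
∠L(j1.5) = − (45.00° + 6.12°) = -51.12°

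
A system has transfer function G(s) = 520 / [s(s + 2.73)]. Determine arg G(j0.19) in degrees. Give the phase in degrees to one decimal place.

∠(j0.19 + 2.73) = arctan(0.19/2.73) = 3.98°
∠(j0.19) = 90.00°
∠G(j0.19) = − (3.98° + 90.00°) = -93.98°

-94.0°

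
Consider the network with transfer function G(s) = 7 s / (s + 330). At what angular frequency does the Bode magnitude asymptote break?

330 rad/s

The single real pole at s = −330 gives a corner at ω = 330 rad/s.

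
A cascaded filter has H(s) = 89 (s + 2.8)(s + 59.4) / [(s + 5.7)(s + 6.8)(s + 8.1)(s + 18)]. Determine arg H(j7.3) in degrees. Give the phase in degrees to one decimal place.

∠(j7.3 + 2.8) = arctan(7.3/2.8) = 69.02°
∠(j7.3 + 59.4) = arctan(7.3/59.4) = 7.01°
∠(j7.3 + 5.7) = arctan(7.3/5.7) = 52.02°
∠(j7.3 + 6.8) = arctan(7.3/6.8) = 47.03°
∠(j7.3 + 8.1) = arctan(7.3/8.1) = 42.03°
∠(j7.3 + 18) = arctan(7.3/18) = 22.08°
∠H(j7.3) = 69.02° + 7.01° − (52.02° + 47.03° + 42.03° + 22.08°) = -87.13°

-87.1°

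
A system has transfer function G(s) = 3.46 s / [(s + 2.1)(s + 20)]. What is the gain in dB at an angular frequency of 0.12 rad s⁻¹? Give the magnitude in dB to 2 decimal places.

|j0.12| = 0.12
|j0.12 + 2.1| = √(0.12² + 2.1²) = 2.103
|j0.12 + 20| = √(0.12² + 20²) = 20
|G(j0.12)| = 3.46 × 0.12 / (2.103 × 20) = 0.0098694
20 log₁₀(0.0098694) = -40.114 dB

-40.11 dB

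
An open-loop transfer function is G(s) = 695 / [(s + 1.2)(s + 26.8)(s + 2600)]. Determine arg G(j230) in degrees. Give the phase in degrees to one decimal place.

-178.1°

∠(j230 + 1.2) = arctan(230/1.2) = 89.70°
∠(j230 + 26.8) = arctan(230/26.8) = 83.35°
∠(j230 + 2600) = arctan(230/2600) = 5.06°
∠G(j230) = − (89.70° + 83.35° + 5.06°) = -178.11°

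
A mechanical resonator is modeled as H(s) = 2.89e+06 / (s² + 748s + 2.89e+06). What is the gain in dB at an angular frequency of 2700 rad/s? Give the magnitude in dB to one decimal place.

|(j2700)² + 748(j2700) + 2.89e+06| = |-4.4e+06 + j2.0196e+06| = 4.841e+06
|H(j2700)| = 2.89e+06 / 4.841e+06 = 0.59694
20 log₁₀(0.59694) = -4.48 dB

-4.5 dB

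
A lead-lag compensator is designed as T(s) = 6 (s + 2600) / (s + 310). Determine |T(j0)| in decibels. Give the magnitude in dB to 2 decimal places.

34.04 dB

T(0) = 6 × 2600 / 310 = 50.323
20 log₁₀(50.323) = 34.035 dB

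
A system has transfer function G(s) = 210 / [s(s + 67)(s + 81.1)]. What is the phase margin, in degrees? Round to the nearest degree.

90°

Gain crossover: |G(jω)| = 1 at ω ≈ 0.0386 rad/s.
∠G(j0.0386) = −90° − arctan(0.0386/67) − arctan(0.0386/81.1) ≈ -90.06°
PM = 180° + (-90.06°) = 89.94°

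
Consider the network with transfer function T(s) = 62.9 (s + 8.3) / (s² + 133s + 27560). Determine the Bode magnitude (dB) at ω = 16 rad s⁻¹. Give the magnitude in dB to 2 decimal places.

-27.66 dB

|j16 + 8.3| = √(16² + 8.3²) = 18.02
|(j16)² + 133(j16) + 27560| = |27304 + j2128| = 2.739e+04
|T(j16)| = 62.9 × 18.02 / 2.739e+04 = 0.041398
20 log₁₀(0.041398) = -27.660 dB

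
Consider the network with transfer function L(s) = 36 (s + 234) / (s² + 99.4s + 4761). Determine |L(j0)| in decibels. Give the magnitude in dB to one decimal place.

5.0 dB

L(0) = 36 × 234 / 4761 = 1.7694
20 log₁₀(1.7694) = 4.96 dB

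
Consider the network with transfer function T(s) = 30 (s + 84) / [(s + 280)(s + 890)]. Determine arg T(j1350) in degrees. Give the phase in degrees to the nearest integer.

-48°

∠(j1350 + 84) = arctan(1350/84) = 86.44°
∠(j1350 + 280) = arctan(1350/280) = 78.28°
∠(j1350 + 890) = arctan(1350/890) = 56.60°
∠T(j1350) = 86.44° − (78.28° + 56.60°) = -48.45°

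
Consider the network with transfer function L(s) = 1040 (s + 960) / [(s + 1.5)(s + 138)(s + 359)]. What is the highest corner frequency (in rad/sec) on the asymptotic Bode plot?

960 rad/sec

Break frequencies occur at each pole and zero magnitude: 1.5 rad/sec, 138 rad/sec, 359 rad/sec, 960 rad/sec.
The highest is 960 rad/sec.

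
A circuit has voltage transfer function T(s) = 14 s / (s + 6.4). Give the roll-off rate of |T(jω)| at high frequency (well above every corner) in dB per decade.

0 dB/decade

With 1 zero and 1 pole, the high-frequency asymptotic slope is 20 × (1 − 1) = 0 dB/decade.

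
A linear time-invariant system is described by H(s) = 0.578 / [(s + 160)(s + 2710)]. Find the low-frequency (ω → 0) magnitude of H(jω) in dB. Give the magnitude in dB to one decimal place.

H(0) = 0.578 / (160 × 2710) = 1.333e-06
20 log₁₀(1.333e-06) = -117.50 dB

-117.5 dB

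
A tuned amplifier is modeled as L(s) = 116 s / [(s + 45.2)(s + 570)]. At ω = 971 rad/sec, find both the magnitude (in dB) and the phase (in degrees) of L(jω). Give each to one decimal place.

|j971| = 971
|j971 + 45.2| = √(971² + 45.2²) = 972.1
|j971 + 570| = √(971² + 570²) = 1126
|L(j971)| = 116 × 971 / (972.1 × 1126) = 0.10291
20 log₁₀(0.10291) = -19.75 dB
∠(j971) = 90.00°
∠(j971 + 45.2) = arctan(971/45.2) = 87.33°
∠(j971 + 570) = arctan(971/570) = 59.59°
∠L(j971) = 90.00° − (87.33° + 59.59°) = -56.92°

|L| = -19.8 dB, ∠L = -56.9 deg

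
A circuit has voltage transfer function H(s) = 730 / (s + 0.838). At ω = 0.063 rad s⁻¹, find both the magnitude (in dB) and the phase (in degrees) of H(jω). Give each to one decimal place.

|j0.063 + 0.838| = √(0.063² + 0.838²) = 0.8404
|H(j0.063)| = 730 / 0.8404 = 868.67
20 log₁₀(868.67) = 58.78 dB
∠(j0.063 + 0.838) = arctan(0.063/0.838) = 4.30°
∠H(j0.063) = −4.30° = -4.30°

|H| = 58.8 dB, ∠H = -4.3 deg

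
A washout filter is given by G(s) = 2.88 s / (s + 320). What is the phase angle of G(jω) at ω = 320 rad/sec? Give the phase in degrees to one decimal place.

∠(j320) = 90.00°
∠(j320 + 320) = arctan(320/320) = 45.00°
∠G(j320) = 90.00° − 45.00° = 45.00°

45.0°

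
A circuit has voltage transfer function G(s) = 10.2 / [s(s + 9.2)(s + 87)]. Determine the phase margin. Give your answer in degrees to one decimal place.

Gain crossover: |G(jω)| = 1 at ω ≈ 0.0127 rad s⁻¹.
∠G(j0.0127) = −90° − arctan(0.0127/9.2) − arctan(0.0127/87) ≈ -90.09°
PM = 180° + (-90.09°) = 89.91°

89.9 deg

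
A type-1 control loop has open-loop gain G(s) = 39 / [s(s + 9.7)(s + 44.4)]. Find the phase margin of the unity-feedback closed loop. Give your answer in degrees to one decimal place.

Gain crossover: |G(jω)| = 1 at ω ≈ 0.0906 rad/s.
∠G(j0.0906) = −90° − arctan(0.0906/9.7) − arctan(0.0906/44.4) ≈ -90.65°
PM = 180° + (-90.65°) = 89.35°

89.3°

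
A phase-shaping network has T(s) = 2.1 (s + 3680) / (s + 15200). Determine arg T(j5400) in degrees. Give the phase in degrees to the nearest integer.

36°

∠(j5400 + 3680) = arctan(5400/3680) = 55.73°
∠(j5400 + 15200) = arctan(5400/15200) = 19.56°
∠T(j5400) = 55.73° − 19.56° = 36.17°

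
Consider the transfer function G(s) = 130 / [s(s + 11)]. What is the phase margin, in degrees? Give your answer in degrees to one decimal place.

Gain crossover: |G(jω)| = 1 at ω ≈ 9.1 rad/s.
∠G(j9.1) = −90° − arctan(9.1/11) ≈ -129.61°
PM = 180° + (-129.61°) = 50.39°

50.4 deg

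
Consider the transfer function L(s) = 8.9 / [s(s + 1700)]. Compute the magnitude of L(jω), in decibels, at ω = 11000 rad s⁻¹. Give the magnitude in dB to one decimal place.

|j11000 + 1700| = √(11000² + 1700²) = 1.113e+04
|j11000| = 1.1e+04
|L(j11000)| = 8.9 / (1.113e+04 × 1.1e+04) = 7.2691e-08
20 log₁₀(7.2691e-08) = -142.77 dB

-142.8 dB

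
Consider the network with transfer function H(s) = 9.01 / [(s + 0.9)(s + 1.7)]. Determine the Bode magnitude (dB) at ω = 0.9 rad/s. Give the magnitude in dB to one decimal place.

|j0.9 + 0.9| = √(0.9² + 0.9²) = 1.273
|j0.9 + 1.7| = √(0.9² + 1.7²) = 1.924
|H(j0.9)| = 9.01 / (1.273 × 1.924) = 3.6802
20 log₁₀(3.6802) = 11.32 dB

11.3 dB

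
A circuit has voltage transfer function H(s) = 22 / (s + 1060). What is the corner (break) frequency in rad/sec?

The single real pole at s = −1060 gives a corner at ω = 1060 rad/sec.

1060 rad/sec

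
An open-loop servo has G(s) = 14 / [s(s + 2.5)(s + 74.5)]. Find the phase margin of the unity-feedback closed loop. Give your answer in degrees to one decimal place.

88.2 deg

Gain crossover: |G(jω)| = 1 at ω ≈ 0.0751 rad/s.
∠G(j0.0751) = −90° − arctan(0.0751/2.5) − arctan(0.0751/74.5) ≈ -91.78°
PM = 180° + (-91.78°) = 88.22°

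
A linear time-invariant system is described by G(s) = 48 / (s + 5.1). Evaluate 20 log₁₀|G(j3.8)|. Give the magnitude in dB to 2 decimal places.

17.56 dB

|j3.8 + 5.1| = √(3.8² + 5.1²) = 6.36
|G(j3.8)| = 48 / 6.36 = 7.5471
20 log₁₀(7.5471) = 17.556 dB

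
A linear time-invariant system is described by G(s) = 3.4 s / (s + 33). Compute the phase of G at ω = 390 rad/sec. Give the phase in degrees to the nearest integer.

∠(j390) = 90.00°
∠(j390 + 33) = arctan(390/33) = 85.16°
∠G(j390) = 90.00° − 85.16° = 4.84°

5°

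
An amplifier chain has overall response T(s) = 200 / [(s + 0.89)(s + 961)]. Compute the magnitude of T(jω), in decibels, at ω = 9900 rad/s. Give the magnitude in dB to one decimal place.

-113.8 dB

|j9900 + 0.89| = √(9900² + 0.89²) = 9900
|j9900 + 961| = √(9900² + 961²) = 9947
|T(j9900)| = 200 / (9900 × 9947) = 2.0311e-06
20 log₁₀(2.0311e-06) = -113.85 dB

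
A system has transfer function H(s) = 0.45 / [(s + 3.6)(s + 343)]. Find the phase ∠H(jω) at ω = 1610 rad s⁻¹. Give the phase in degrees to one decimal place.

∠(j1610 + 3.6) = arctan(1610/3.6) = 89.87°
∠(j1610 + 343) = arctan(1610/343) = 77.97°
∠H(j1610) = − (89.87° + 77.97°) = -167.85°

-167.8 deg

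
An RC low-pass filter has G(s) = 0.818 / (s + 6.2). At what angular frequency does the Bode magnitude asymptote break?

The single real pole at s = −6.2 gives a corner at ω = 6.2 rad/sec.

6.2 rad/sec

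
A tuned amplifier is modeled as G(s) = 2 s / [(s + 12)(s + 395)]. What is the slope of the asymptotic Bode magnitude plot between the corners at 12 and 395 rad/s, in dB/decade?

In this band the factors already past their corner are: 1 differentiator zero, pole at 12; net slope = 0 dB/decade.

0 dB/decade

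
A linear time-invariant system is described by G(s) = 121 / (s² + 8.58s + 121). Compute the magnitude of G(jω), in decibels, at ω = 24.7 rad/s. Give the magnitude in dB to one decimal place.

-12.9 dB

|(j24.7)² + 8.58(j24.7) + 121| = |-489.09 + j211.93| = 533
|G(j24.7)| = 121 / 533 = 0.227
20 log₁₀(0.227) = -12.88 dB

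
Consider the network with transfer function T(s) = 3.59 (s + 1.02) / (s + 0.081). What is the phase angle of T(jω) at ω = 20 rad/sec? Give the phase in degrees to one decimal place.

-2.7°

∠(j20 + 1.02) = arctan(20/1.02) = 87.08°
∠(j20 + 0.081) = arctan(20/0.081) = 89.77°
∠T(j20) = 87.08° − 89.77° = -2.69°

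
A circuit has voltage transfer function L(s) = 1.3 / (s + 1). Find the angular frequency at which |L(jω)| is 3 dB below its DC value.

For a single-pole low-pass, the −3 dB point is at the pole: ω = 1 rad/s.

1 rad/s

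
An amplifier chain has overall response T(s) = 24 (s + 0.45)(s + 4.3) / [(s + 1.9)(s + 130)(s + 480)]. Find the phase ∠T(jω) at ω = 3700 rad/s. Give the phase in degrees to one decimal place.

-80.6°

∠(j3700 + 0.45) = arctan(3700/0.45) = 89.99°
∠(j3700 + 4.3) = arctan(3700/4.3) = 89.93°
∠(j3700 + 1.9) = arctan(3700/1.9) = 89.97°
∠(j3700 + 130) = arctan(3700/130) = 87.99°
∠(j3700 + 480) = arctan(3700/480) = 82.61°
∠T(j3700) = 89.99° + 89.93° − (89.97° + 87.99° + 82.61°) = -80.64°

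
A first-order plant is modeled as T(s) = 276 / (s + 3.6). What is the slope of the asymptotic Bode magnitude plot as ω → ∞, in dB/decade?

With 0 zeros and 1 pole, the high-frequency asymptotic slope is 20 × (0 − 1) = -20 dB/decade.

-20 dB/decade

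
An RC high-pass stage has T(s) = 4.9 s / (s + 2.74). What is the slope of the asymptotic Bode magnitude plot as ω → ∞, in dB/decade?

0 dB/decade

With 1 zero and 1 pole, the high-frequency asymptotic slope is 20 × (1 − 1) = 0 dB/decade.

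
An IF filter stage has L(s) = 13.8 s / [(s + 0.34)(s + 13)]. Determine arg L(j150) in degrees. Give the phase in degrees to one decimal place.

-84.9°

∠(j150) = 90.00°
∠(j150 + 0.34) = arctan(150/0.34) = 89.87°
∠(j150 + 13) = arctan(150/13) = 85.05°
∠L(j150) = 90.00° − (89.87° + 85.05°) = -84.92°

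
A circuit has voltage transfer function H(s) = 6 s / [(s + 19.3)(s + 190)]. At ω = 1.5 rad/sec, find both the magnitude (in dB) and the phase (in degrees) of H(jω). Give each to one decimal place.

|j1.5| = 1.5
|j1.5 + 19.3| = √(1.5² + 19.3²) = 19.36
|j1.5 + 190| = √(1.5² + 190²) = 190
|H(j1.5)| = 6 × 1.5 / (19.36 × 190) = 0.0024469
20 log₁₀(0.0024469) = -52.23 dB
∠(j1.5) = 90.00°
∠(j1.5 + 19.3) = arctan(1.5/19.3) = 4.44°
∠(j1.5 + 190) = arctan(1.5/190) = 0.45°
∠H(j1.5) = 90.00° − (4.44° + 0.45°) = 85.10°

|H| = -52.2 dB, ∠H = 85.1°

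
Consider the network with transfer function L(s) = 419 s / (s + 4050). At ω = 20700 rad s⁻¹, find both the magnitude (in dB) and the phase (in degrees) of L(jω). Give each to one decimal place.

|L| = 52.3 dB, ∠L = 11.1 deg

|j20700| = 2.07e+04
|j20700 + 4050| = √(20700² + 4050²) = 2.109e+04
|L(j20700)| = 419 × 2.07e+04 / 2.109e+04 = 411.2
20 log₁₀(411.2) = 52.28 dB
∠(j20700) = 90.00°
∠(j20700 + 4050) = arctan(20700/4050) = 78.93°
∠L(j20700) = 90.00° − 78.93° = 11.07°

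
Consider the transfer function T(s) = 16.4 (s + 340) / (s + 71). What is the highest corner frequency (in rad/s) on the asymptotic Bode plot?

340 rad/s

Break frequencies occur at each pole and zero magnitude: 71 rad/s, 340 rad/s.
The highest is 340 rad/s.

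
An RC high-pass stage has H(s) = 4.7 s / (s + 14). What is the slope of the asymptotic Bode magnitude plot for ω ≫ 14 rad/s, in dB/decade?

With 1 zero and 1 pole, the high-frequency asymptotic slope is 20 × (1 − 1) = 0 dB/decade.

0 dB/decade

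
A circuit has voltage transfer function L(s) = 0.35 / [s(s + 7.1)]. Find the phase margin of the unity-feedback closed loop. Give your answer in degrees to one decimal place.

89.6°

Gain crossover: |L(jω)| = 1 at ω ≈ 0.0493 rad/s.
∠L(j0.0493) = −90° − arctan(0.0493/7.1) ≈ -90.40°
PM = 180° + (-90.40°) = 89.60°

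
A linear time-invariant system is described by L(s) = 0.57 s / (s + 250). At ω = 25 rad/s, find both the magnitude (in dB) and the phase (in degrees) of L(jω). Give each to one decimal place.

|L| = -24.9 dB, ∠L = 84.3°

|j25| = 25
|j25 + 250| = √(25² + 250²) = 251.2
|L(j25)| = 0.57 × 25 / 251.2 = 0.056717
20 log₁₀(0.056717) = -24.93 dB
∠(j25) = 90.00°
∠(j25 + 250) = arctan(25/250) = 5.71°
∠L(j25) = 90.00° − 5.71° = 84.29°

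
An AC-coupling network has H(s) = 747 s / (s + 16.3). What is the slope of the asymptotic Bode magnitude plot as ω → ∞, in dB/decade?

0 dB/decade

With 1 zero and 1 pole, the high-frequency asymptotic slope is 20 × (1 − 1) = 0 dB/decade.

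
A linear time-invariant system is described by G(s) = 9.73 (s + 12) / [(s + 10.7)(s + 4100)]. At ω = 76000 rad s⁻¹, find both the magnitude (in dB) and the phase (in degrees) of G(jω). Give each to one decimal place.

|j76000 + 12| = √(76000² + 12²) = 7.6e+04
|j76000 + 10.7| = √(76000² + 10.7²) = 7.6e+04
|j76000 + 4100| = √(76000² + 4100²) = 7.611e+04
|G(j76000)| = 9.73 × 7.6e+04 / (7.6e+04 × 7.611e+04) = 0.00012784
20 log₁₀(0.00012784) = -77.87 dB
∠(j76000 + 12) = arctan(76000/12) = 89.99°
∠(j76000 + 10.7) = arctan(76000/10.7) = 89.99°
∠(j76000 + 4100) = arctan(76000/4100) = 86.91°
∠G(j76000) = 89.99° − (89.99° + 86.91°) = -86.91°

|G| = -77.9 dB, ∠G = -86.9°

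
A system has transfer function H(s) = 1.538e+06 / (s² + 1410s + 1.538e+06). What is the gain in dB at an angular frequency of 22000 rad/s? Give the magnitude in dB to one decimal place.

-49.9 dB

|(j22000)² + 1410(j22000) + 1.538e+06| = |-4.8246e+08 + j3.102e+07| = 4.835e+08
|H(j22000)| = 1.538e+06 / 4.835e+08 = 0.0031812
20 log₁₀(0.0031812) = -49.95 dB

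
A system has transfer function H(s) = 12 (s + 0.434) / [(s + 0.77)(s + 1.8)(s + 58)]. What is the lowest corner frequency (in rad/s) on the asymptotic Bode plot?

0.434 rad/s

Break frequencies occur at each pole and zero magnitude: 0.434 rad/s, 0.77 rad/s, 1.8 rad/s, 58 rad/s.
The lowest is 0.434 rad/s.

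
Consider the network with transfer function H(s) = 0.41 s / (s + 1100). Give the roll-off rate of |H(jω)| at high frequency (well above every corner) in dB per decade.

0 dB/decade

With 1 zero and 1 pole, the high-frequency asymptotic slope is 20 × (1 − 1) = 0 dB/decade.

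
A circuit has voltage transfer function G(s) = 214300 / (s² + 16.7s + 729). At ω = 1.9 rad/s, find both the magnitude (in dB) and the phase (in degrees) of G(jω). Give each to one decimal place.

|G| = 49.4 dB, ∠G = -2.5°

|(j1.9)² + 16.7(j1.9) + 729| = |725.39 + j31.73| = 726.1
|G(j1.9)| = 214300 / 726.1 = 295.15
20 log₁₀(295.15) = 49.40 dB
∠[(j1.9)² + 16.7(j1.9) + 729] = ∠[725.39 + j31.73] = 2.50°
∠G(j1.9) = −2.50° = -2.50°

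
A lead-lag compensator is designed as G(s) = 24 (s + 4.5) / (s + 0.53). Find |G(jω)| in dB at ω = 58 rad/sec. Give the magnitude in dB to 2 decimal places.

27.63 dB

|j58 + 4.5| = √(58² + 4.5²) = 58.17
|j58 + 0.53| = √(58² + 0.53²) = 58
|G(j58)| = 24 × 58.17 / 58 = 24.071
20 log₁₀(24.071) = 27.630 dB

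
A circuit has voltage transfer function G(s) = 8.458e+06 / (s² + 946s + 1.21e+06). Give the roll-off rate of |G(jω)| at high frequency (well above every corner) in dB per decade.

-40 dB/decade

With 0 zeros and 2 poles, the high-frequency asymptotic slope is 20 × (0 − 2) = -40 dB/decade.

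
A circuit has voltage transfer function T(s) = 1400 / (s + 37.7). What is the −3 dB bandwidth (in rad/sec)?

37.7 rad/sec

For a single-pole low-pass, the −3 dB point is at the pole: ω = 37.7 rad/sec.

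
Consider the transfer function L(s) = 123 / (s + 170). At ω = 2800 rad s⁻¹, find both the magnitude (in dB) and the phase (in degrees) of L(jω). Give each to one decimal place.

|L| = -27.2 dB, ∠L = -86.5°

|j2800 + 170| = √(2800² + 170²) = 2805
|L(j2800)| = 123 / 2805 = 0.043848
20 log₁₀(0.043848) = -27.16 dB
∠(j2800 + 170) = arctan(2800/170) = 86.53°
∠L(j2800) = −86.53° = -86.53°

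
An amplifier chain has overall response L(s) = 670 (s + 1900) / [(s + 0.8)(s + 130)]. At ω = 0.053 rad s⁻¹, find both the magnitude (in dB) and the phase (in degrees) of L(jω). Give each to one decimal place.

|j0.053 + 1900| = √(0.053² + 1900²) = 1900
|j0.053 + 0.8| = √(0.053² + 0.8²) = 0.8018
|j0.053 + 130| = √(0.053² + 130²) = 130
|L(j0.053)| = 670 × 1900 / (0.8018 × 130) = 12214
20 log₁₀(12214) = 81.74 dB
∠(j0.053 + 1900) = arctan(0.053/1900) = 0.00°
∠(j0.053 + 0.8) = arctan(0.053/0.8) = 3.79°
∠(j0.053 + 130) = arctan(0.053/130) = 0.02°
∠L(j0.053) = 0.00° − (3.79° + 0.02°) = -3.81°

|L| = 81.7 dB, ∠L = -3.8°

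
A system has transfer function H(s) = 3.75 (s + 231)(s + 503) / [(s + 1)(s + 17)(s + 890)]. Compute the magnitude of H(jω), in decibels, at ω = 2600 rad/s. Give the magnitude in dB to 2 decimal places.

|j2600 + 231| = √(2600² + 231²) = 2610
|j2600 + 503| = √(2600² + 503²) = 2648
|j2600 + 1| = √(2600² + 1²) = 2600
|j2600 + 17| = √(2600² + 17²) = 2600
|j2600 + 890| = √(2600² + 890²) = 2748
|H(j2600)| = 3.75 × 2610 × 2648 / (2600 × 2600 × 2748) = 0.0013953
20 log₁₀(0.0013953) = -57.107 dB

-57.11 dB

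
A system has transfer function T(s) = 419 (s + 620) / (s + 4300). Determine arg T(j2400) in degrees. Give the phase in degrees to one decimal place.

46.3°

∠(j2400 + 620) = arctan(2400/620) = 75.52°
∠(j2400 + 4300) = arctan(2400/4300) = 29.17°
∠T(j2400) = 75.52° − 29.17° = 46.35°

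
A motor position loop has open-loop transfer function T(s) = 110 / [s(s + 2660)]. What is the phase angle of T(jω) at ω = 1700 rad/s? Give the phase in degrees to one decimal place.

-122.6°

∠(j1700 + 2660) = arctan(1700/2660) = 32.58°
∠(j1700) = 90.00°
∠T(j1700) = − (32.58° + 90.00°) = -122.58°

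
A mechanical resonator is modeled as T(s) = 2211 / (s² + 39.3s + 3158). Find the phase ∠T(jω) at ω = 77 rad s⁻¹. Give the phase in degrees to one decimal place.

-132.5°

∠[(j77)² + 39.3(j77) + 3158] = ∠[-2771 + j3026.1] = 132.48°
∠T(j77) = −132.48° = -132.48°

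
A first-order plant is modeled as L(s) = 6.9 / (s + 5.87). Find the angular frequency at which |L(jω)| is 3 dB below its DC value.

For a single-pole low-pass, the −3 dB point is at the pole: ω = 5.87 rad/sec.

5.87 rad/sec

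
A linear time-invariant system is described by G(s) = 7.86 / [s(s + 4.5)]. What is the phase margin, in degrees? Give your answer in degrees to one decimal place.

Gain crossover: |G(jω)| = 1 at ω ≈ 1.64 rad/s.
∠G(j1.64) = −90° − arctan(1.64/4.5) ≈ -110.03°
PM = 180° + (-110.03°) = 69.97°

70.0°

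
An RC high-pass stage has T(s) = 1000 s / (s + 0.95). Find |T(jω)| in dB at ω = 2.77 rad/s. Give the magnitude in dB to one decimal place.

|j2.77| = 2.77
|j2.77 + 0.95| = √(2.77² + 0.95²) = 2.928
|T(j2.77)| = 1000 × 2.77 / 2.928 = 945.92
20 log₁₀(945.92) = 59.52 dB

59.5 dB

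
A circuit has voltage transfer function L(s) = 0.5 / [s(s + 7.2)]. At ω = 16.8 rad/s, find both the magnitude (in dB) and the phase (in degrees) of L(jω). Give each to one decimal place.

|j16.8 + 7.2| = √(16.8² + 7.2²) = 18.28
|j16.8| = 16.8
|L(j16.8)| = 0.5 / (18.28 × 16.8) = 0.0016283
20 log₁₀(0.0016283) = -55.77 dB
∠(j16.8 + 7.2) = arctan(16.8/7.2) = 66.80°
∠(j16.8) = 90.00°
∠L(j16.8) = − (66.80° + 90.00°) = -156.80°

|L| = -55.8 dB, ∠L = -156.8 deg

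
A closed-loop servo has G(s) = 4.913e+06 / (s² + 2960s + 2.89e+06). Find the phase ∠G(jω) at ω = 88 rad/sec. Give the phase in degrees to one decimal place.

-5.2°

∠[(j88)² + 2960(j88) + 2.89e+06] = ∠[2.8823e+06 + j2.6048e+05] = 5.16°
∠G(j88) = −5.16° = -5.16°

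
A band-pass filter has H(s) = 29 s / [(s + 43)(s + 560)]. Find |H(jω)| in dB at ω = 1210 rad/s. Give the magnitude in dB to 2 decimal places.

-33.26 dB

|j1210| = 1210
|j1210 + 43| = √(1210² + 43²) = 1211
|j1210 + 560| = √(1210² + 560²) = 1333
|H(j1210)| = 29 × 1210 / (1211 × 1333) = 0.021737
20 log₁₀(0.021737) = -33.256 dB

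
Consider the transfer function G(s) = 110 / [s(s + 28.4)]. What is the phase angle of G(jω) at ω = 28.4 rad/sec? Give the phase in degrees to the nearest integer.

∠(j28.4 + 28.4) = arctan(28.4/28.4) = 45.00°
∠(j28.4) = 90.00°
∠G(j28.4) = − (45.00° + 90.00°) = -135.00°

-135°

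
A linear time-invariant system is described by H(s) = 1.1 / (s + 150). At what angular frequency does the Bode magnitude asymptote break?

150 rad/s

The single real pole at s = −150 gives a corner at ω = 150 rad/s.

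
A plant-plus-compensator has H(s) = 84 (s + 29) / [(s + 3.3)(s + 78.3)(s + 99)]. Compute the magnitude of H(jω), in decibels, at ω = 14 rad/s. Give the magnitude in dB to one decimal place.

|j14 + 29| = √(14² + 29²) = 32.2
|j14 + 3.3| = √(14² + 3.3²) = 14.38
|j14 + 78.3| = √(14² + 78.3²) = 79.54
|j14 + 99| = √(14² + 99²) = 99.98
|H(j14)| = 84 × 32.2 / (14.38 × 79.54 × 99.98) = 0.023647
20 log₁₀(0.023647) = -32.52 dB

-32.5 dB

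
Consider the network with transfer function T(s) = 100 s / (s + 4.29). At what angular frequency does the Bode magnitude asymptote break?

4.29 rad s⁻¹

The single real pole at s = −4.29 gives a corner at ω = 4.29 rad s⁻¹.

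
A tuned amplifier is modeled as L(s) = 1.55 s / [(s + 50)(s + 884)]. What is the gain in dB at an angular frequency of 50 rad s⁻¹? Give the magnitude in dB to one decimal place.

|j50| = 50
|j50 + 50| = √(50² + 50²) = 70.71
|j50 + 884| = √(50² + 884²) = 885.4
|L(j50)| = 1.55 × 50 / (70.71 × 885.4) = 0.0012379
20 log₁₀(0.0012379) = -58.15 dB

-58.1 dB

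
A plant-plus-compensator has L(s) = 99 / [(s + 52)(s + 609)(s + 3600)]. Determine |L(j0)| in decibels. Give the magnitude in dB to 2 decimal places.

-121.23 dB

L(0) = 99 / (52 × 609 × 3600) = 8.6838e-07
20 log₁₀(8.6838e-07) = -121.226 dB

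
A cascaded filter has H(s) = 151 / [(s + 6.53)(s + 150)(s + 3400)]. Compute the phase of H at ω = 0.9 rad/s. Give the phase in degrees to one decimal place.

-8.2°

∠(j0.9 + 6.53) = arctan(0.9/6.53) = 7.85°
∠(j0.9 + 150) = arctan(0.9/150) = 0.34°
∠(j0.9 + 3400) = arctan(0.9/3400) = 0.02°
∠H(j0.9) = − (7.85° + 0.34° + 0.02°) = -8.21°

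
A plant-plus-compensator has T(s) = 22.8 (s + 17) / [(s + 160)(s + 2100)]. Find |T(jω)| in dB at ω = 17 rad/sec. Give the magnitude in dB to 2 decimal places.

-55.80 dB

|j17 + 17| = √(17² + 17²) = 24.04
|j17 + 160| = √(17² + 160²) = 160.9
|j17 + 2100| = √(17² + 2100²) = 2100
|T(j17)| = 22.8 × 24.04 / (160.9 × 2100) = 0.0016222
20 log₁₀(0.0016222) = -55.798 dB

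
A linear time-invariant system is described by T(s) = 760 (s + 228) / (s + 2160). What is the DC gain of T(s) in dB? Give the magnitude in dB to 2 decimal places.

T(0) = 760 × 228 / 2160 = 80.222
20 log₁₀(80.222) = 38.086 dB

38.09 dB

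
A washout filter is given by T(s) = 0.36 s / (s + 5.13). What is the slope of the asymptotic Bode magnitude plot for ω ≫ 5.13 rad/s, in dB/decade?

0 dB/decade

With 1 zero and 1 pole, the high-frequency asymptotic slope is 20 × (1 − 1) = 0 dB/decade.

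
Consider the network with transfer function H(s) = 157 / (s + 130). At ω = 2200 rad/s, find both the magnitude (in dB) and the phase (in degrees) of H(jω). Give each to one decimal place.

|H| = -22.9 dB, ∠H = -86.6°

|j2200 + 130| = √(2200² + 130²) = 2204
|H(j2200)| = 157 / 2204 = 0.071239
20 log₁₀(0.071239) = -22.95 dB
∠(j2200 + 130) = arctan(2200/130) = 86.62°
∠H(j2200) = −86.62° = -86.62°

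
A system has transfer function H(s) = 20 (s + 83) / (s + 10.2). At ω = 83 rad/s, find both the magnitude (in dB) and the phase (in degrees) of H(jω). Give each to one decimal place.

|H| = 29.0 dB, ∠H = -38.0°

|j83 + 83| = √(83² + 83²) = 117.4
|j83 + 10.2| = √(83² + 10.2²) = 83.62
|H(j83)| = 20 × 117.4 / 83.62 = 28.073
20 log₁₀(28.073) = 28.97 dB
∠(j83 + 83) = arctan(83/83) = 45.00°
∠(j83 + 10.2) = arctan(83/10.2) = 82.99°
∠H(j83) = 45.00° − 82.99° = -37.99°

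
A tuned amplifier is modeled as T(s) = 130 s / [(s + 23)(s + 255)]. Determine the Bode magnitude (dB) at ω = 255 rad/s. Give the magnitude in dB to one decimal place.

|j255| = 255
|j255 + 23| = √(255² + 23²) = 256
|j255 + 255| = √(255² + 255²) = 360.6
|T(j255)| = 130 × 255 / (256 × 360.6) = 0.35903
20 log₁₀(0.35903) = -8.90 dB

-8.9 dB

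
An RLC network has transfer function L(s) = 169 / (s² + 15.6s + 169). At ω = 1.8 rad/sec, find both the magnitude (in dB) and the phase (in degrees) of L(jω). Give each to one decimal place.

|(j1.8)² + 15.6(j1.8) + 169| = |165.76 + j28.08| = 168.1
|L(j1.8)| = 169 / 168.1 = 1.0052
20 log₁₀(1.0052) = 0.05 dB
∠[(j1.8)² + 15.6(j1.8) + 169] = ∠[165.76 + j28.08] = 9.61°
∠L(j1.8) = −9.61° = -9.61°

|L| = 0.0 dB, ∠L = -9.6°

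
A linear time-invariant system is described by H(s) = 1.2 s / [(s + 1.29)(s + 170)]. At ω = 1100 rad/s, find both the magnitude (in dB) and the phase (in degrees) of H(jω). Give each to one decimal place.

|H| = -59.3 dB, ∠H = -81.1°

|j1100| = 1100
|j1100 + 1.29| = √(1100² + 1.29²) = 1100
|j1100 + 170| = √(1100² + 170²) = 1113
|H(j1100)| = 1.2 × 1100 / (1100 × 1113) = 0.0010781
20 log₁₀(0.0010781) = -59.35 dB
∠(j1100) = 90.00°
∠(j1100 + 1.29) = arctan(1100/1.29) = 89.93°
∠(j1100 + 170) = arctan(1100/170) = 81.21°
∠H(j1100) = 90.00° − (89.93° + 81.21°) = -81.15°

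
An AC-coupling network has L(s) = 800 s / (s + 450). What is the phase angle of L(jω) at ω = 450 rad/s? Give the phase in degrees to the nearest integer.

∠(j450) = 90.00°
∠(j450 + 450) = arctan(450/450) = 45.00°
∠L(j450) = 90.00° − 45.00° = 45.00°

45°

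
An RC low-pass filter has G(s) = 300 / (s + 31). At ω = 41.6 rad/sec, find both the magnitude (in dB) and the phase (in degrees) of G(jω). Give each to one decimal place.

|j41.6 + 31| = √(41.6² + 31²) = 51.88
|G(j41.6)| = 300 / 51.88 = 5.7825
20 log₁₀(5.7825) = 15.24 dB
∠(j41.6 + 31) = arctan(41.6/31) = 53.31°
∠G(j41.6) = −53.31° = -53.31°

|G| = 15.2 dB, ∠G = -53.3°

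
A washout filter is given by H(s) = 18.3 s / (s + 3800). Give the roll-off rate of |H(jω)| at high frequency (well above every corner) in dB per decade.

With 1 zero and 1 pole, the high-frequency asymptotic slope is 20 × (1 − 1) = 0 dB/decade.

0 dB/decade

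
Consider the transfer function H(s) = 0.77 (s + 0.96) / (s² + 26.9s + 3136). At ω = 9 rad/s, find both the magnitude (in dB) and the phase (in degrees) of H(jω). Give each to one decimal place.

|j9 + 0.96| = √(9² + 0.96²) = 9.051
|(j9)² + 26.9(j9) + 3136| = |3055 + j242.1| = 3065
|H(j9)| = 0.77 × 9.051 / 3065 = 0.0022742
20 log₁₀(0.0022742) = -52.86 dB
∠(j9 + 0.96) = arctan(9/0.96) = 83.91°
∠[(j9)² + 26.9(j9) + 3136] = ∠[3055 + j242.1] = 4.53°
∠H(j9) = 83.91° − 4.53° = 79.38°

|H| = -52.9 dB, ∠H = 79.4°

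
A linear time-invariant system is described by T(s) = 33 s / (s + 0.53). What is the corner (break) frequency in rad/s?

The single real pole at s = −0.53 gives a corner at ω = 0.53 rad/s.

0.53 rad/s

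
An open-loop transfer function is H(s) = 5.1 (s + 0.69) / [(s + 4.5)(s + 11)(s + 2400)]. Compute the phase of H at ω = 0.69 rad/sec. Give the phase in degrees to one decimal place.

32.7 deg

∠(j0.69 + 0.69) = arctan(0.69/0.69) = 45.00°
∠(j0.69 + 4.5) = arctan(0.69/4.5) = 8.72°
∠(j0.69 + 11) = arctan(0.69/11) = 3.59°
∠(j0.69 + 2400) = arctan(0.69/2400) = 0.02°
∠H(j0.69) = 45.00° − (8.72° + 3.59° + 0.02°) = 32.68°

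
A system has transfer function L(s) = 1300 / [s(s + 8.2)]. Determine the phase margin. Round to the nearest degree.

13°

Gain crossover: |L(jω)| = 1 at ω ≈ 35.6 rad/s.
∠L(j35.6) = −90° − arctan(35.6/8.2) ≈ -167.03°
PM = 180° + (-167.03°) = 12.97°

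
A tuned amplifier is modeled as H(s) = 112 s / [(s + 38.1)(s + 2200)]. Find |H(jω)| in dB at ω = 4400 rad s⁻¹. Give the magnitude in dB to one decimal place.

-32.9 dB

|j4400| = 4400
|j4400 + 38.1| = √(4400² + 38.1²) = 4400
|j4400 + 2200| = √(4400² + 2200²) = 4919
|H(j4400)| = 112 × 4400 / (4400 × 4919) = 0.022766
20 log₁₀(0.022766) = -32.85 dB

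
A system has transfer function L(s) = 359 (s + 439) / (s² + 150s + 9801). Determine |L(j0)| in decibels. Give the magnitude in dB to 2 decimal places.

L(0) = 359 × 439 / 9801 = 16.08
20 log₁₀(16.08) = 24.126 dB

24.13 dB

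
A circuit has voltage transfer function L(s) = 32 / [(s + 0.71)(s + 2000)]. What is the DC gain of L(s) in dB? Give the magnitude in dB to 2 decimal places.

L(0) = 32 / (0.71 × 2000) = 0.022535
20 log₁₀(0.022535) = -32.943 dB

-32.94 dB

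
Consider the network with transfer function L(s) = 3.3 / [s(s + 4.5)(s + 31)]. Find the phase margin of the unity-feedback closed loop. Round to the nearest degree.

90°

Gain crossover: |L(jω)| = 1 at ω ≈ 0.0237 rad/s.
∠L(j0.0237) = −90° − arctan(0.0237/4.5) − arctan(0.0237/31) ≈ -90.34°
PM = 180° + (-90.34°) = 89.66°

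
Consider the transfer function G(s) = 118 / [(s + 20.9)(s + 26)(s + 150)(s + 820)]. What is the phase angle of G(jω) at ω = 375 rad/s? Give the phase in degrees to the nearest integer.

-266°

∠(j375 + 20.9) = arctan(375/20.9) = 86.81°
∠(j375 + 26) = arctan(375/26) = 86.03°
∠(j375 + 150) = arctan(375/150) = 68.20°
∠(j375 + 820) = arctan(375/820) = 24.58°
∠G(j375) = − (86.81° + 86.03° + 68.20° + 24.58°) = -265.62°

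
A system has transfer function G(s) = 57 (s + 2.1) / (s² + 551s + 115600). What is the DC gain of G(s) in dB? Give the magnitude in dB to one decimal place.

-59.7 dB

G(0) = 57 × 2.1 / 115600 = 0.0010355
20 log₁₀(0.0010355) = -59.70 dB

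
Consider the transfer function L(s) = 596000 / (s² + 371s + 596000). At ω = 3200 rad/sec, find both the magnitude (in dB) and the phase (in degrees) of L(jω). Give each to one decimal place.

|L| = -24.2 dB, ∠L = -173.0°

|(j3200)² + 371(j3200) + 596000| = |-9.644e+06 + j1.1872e+06| = 9.717e+06
|L(j3200)| = 596000 / 9.717e+06 = 0.061337
20 log₁₀(0.061337) = -24.25 dB
∠[(j3200)² + 371(j3200) + 596000] = ∠[-9.644e+06 + j1.1872e+06] = 172.98°
∠L(j3200) = −172.98° = -172.98°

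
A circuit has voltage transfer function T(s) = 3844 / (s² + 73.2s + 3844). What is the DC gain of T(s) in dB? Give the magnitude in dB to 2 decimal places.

0.00 dB

T(0) = 3844 / 3844 = 1
20 log₁₀(1) = 0.000 dB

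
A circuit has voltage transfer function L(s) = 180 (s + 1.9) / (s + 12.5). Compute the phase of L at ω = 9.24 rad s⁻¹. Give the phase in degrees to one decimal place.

41.9°

∠(j9.24 + 1.9) = arctan(9.24/1.9) = 78.38°
∠(j9.24 + 12.5) = arctan(9.24/12.5) = 36.47°
∠L(j9.24) = 78.38° − 36.47° = 41.91°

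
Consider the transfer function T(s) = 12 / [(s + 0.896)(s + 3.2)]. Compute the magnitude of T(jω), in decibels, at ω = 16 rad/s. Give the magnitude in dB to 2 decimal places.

|j16 + 0.896| = √(16² + 0.896²) = 16.03
|j16 + 3.2| = √(16² + 3.2²) = 16.32
|T(j16)| = 12 / (16.03 × 16.32) = 0.045893
20 log₁₀(0.045893) = -26.765 dB

-26.77 dB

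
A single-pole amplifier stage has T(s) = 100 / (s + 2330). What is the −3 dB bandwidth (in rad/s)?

For a single-pole low-pass, the −3 dB point is at the pole: ω = 2330 rad/s.

2330 rad/s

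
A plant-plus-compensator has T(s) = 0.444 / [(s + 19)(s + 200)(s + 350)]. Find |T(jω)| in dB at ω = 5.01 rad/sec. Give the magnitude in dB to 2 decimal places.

-129.82 dB

|j5.01 + 19| = √(5.01² + 19²) = 19.65
|j5.01 + 200| = √(5.01² + 200²) = 200.1
|j5.01 + 350| = √(5.01² + 350²) = 350
|T(j5.01)| = 0.444 / (19.65 × 200.1 × 350) = 3.2267e-07
20 log₁₀(3.2267e-07) = -129.825 dB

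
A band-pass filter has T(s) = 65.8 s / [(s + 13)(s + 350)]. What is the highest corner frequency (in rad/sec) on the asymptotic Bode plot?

Break frequencies occur at each pole and zero magnitude: 13 rad/sec, 350 rad/sec.
The highest is 350 rad/sec.

350 rad/sec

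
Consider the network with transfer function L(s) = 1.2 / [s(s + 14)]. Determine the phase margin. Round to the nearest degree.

Gain crossover: |L(jω)| = 1 at ω ≈ 0.0857 rad/sec.
∠L(j0.0857) = −90° − arctan(0.0857/14) ≈ -90.35°
PM = 180° + (-90.35°) = 89.65°

90°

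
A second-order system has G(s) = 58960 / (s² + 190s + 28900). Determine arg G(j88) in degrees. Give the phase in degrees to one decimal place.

-38.3°

∠[(j88)² + 190(j88) + 28900] = ∠[21156 + j16720] = 38.32°
∠G(j88) = −38.32° = -38.32°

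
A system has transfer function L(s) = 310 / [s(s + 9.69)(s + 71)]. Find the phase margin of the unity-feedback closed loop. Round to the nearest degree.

Gain crossover: |L(jω)| = 1 at ω ≈ 0.45 rad/sec.
∠L(j0.45) = −90° − arctan(0.45/9.69) − arctan(0.45/71) ≈ -93.02°
PM = 180° + (-93.02°) = 86.98°

87 deg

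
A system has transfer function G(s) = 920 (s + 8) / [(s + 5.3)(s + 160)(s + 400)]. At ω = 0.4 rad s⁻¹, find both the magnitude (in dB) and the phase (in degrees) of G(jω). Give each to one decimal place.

|j0.4 + 8| = √(0.4² + 8²) = 8.01
|j0.4 + 5.3| = √(0.4² + 5.3²) = 5.315
|j0.4 + 160| = √(0.4² + 160²) = 160
|j0.4 + 400| = √(0.4² + 400²) = 400
|G(j0.4)| = 920 × 8.01 / (5.315 × 160 × 400) = 0.021664
20 log₁₀(0.021664) = -33.29 dB
∠(j0.4 + 8) = arctan(0.4/8) = 2.86°
∠(j0.4 + 5.3) = arctan(0.4/5.3) = 4.32°
∠(j0.4 + 160) = arctan(0.4/160) = 0.14°
∠(j0.4 + 400) = arctan(0.4/400) = 0.06°
∠G(j0.4) = 2.86° − (4.32° + 0.14° + 0.06°) = -1.65°

|G| = -33.3 dB, ∠G = -1.7°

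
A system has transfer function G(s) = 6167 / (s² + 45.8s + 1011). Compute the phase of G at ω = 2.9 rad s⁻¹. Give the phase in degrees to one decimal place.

∠[(j2.9)² + 45.8(j2.9) + 1011] = ∠[1002.6 + j132.82] = 7.55°
∠G(j2.9) = −7.55° = -7.55°

-7.5°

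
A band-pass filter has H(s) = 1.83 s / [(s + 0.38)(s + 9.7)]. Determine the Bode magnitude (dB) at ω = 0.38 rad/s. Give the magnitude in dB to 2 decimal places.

-17.50 dB

|j0.38| = 0.38
|j0.38 + 0.38| = √(0.38² + 0.38²) = 0.5374
|j0.38 + 9.7| = √(0.38² + 9.7²) = 9.707
|H(j0.38)| = 1.83 × 0.38 / (0.5374 × 9.707) = 0.1333
20 log₁₀(0.1333) = -17.503 dB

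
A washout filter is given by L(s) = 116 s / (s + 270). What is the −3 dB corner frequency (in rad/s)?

270 rad/s

For a single-pole high-pass, the −3 dB point is at the pole: ω = 270 rad/s.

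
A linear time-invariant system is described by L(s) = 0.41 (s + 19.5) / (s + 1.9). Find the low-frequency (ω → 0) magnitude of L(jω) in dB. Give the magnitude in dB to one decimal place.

L(0) = 0.41 × 19.5 / 1.9 = 4.2079
20 log₁₀(4.2079) = 12.48 dB

12.5 dB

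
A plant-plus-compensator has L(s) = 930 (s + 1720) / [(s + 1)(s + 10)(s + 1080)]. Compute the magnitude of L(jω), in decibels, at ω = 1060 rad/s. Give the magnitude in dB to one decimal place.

|j1060 + 1720| = √(1060² + 1720²) = 2020
|j1060 + 1| = √(1060² + 1²) = 1060
|j1060 + 10| = √(1060² + 10²) = 1060
|j1060 + 1080| = √(1060² + 1080²) = 1513
|L(j1060)| = 930 × 2020 / (1060 × 1060 × 1513) = 0.001105
20 log₁₀(0.001105) = -59.13 dB

-59.1 dB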